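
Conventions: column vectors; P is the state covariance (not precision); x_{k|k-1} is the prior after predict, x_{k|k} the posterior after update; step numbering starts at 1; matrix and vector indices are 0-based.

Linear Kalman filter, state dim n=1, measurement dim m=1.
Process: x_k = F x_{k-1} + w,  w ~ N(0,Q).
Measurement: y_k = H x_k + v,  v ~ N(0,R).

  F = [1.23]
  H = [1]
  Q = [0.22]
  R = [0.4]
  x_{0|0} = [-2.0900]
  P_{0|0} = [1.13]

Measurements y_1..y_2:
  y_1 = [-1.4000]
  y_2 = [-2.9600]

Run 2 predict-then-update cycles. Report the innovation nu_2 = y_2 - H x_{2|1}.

innov = [-0.9908]

step 1: x^-=[-2.5707]  P^-=[1.9296]  S=[2.3296]  K=[0.8283]  nu=[1.1707]  x^+=[-1.6010]  P^+=[0.3313]
step 2: x^-=[-1.9692]  P^-=[0.7213]  S=[1.1213]  K=[0.6433]  nu=[-0.9908]  x^+=[-2.6066]  P^+=[0.2573]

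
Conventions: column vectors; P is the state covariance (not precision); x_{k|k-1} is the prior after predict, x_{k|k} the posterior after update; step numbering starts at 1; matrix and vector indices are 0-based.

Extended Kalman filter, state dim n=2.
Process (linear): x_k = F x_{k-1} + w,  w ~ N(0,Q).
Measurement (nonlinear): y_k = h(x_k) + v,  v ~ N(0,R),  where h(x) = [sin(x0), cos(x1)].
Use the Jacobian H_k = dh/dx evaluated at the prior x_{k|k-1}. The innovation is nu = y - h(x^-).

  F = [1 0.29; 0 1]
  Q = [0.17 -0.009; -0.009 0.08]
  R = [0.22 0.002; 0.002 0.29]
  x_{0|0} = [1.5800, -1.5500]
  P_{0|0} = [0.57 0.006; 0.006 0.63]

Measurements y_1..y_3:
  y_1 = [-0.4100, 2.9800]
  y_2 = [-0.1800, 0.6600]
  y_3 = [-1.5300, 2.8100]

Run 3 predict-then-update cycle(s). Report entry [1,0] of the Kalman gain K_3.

K[1,0] = 0.1044

step 1: x^-=[1.1305, -1.5500]  P^-=[0.7965 0.1797; 0.1797 0.7100]  H_jac=[0.4262 0.0000; 0.0000 0.9998]  S=[0.3647 0.0786; 0.0786 0.9997]  K=[0.9075 0.1084; 0.0580 0.7055]  nu=[-1.3146, 2.9592]  x^+=[0.2582, 0.4615]  P^+=[0.4689 0.0333; 0.0333 0.2048]
step 2: x^-=[0.3921, 0.4615]  P^-=[0.6754 0.0836; 0.0836 0.2848]  H_jac=[0.9241 0.0000; 0.0000 -0.4453]  S=[0.7968 -0.0324; -0.0324 0.3465]  K=[0.7819 -0.0343; 0.0824 -0.3583]  nu=[-0.5621, -0.2354]  x^+=[-0.0394, 0.4995]  P^+=[0.1861 0.0188; 0.0188 0.2330]
step 3: x^-=[0.1055, 0.4995]  P^-=[0.3866 0.0774; 0.0774 0.3130]  H_jac=[0.9944 0.0000; 0.0000 -0.4790]  S=[0.6023 -0.0349; -0.0349 0.3618]  K=[0.6359 -0.0412; 0.1044 -0.4043]  nu=[-1.6353, 1.9322]  x^+=[-1.0140, -0.4523]  P^+=[0.1406 0.0223; 0.0223 0.2443]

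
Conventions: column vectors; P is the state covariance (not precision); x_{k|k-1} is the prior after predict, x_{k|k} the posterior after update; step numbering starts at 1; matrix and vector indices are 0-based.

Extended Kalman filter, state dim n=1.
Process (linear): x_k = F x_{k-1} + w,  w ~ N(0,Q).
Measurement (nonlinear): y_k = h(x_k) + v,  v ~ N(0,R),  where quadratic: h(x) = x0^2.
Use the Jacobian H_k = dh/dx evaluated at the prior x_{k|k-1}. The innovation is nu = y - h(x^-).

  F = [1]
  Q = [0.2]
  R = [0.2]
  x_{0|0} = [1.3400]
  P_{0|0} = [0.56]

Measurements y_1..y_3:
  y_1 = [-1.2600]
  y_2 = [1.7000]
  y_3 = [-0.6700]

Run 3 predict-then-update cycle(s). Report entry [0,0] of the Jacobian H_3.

step 1: x^-=[1.3400]  P^-=[0.7600]  H_jac=[2.6800]  S=[5.6586]  K=[0.3599]  nu=[-3.0556]  x^+=[0.2401]  P^+=[0.0269]
step 2: x^-=[0.2401]  P^-=[0.2269]  H_jac=[0.4803]  S=[0.2523]  K=[0.4318]  nu=[1.6423]  x^+=[0.9493]  P^+=[0.1798]
step 3: x^-=[0.9493]  P^-=[0.3798]  H_jac=[1.8987]  S=[1.5692]  K=[0.4596]  nu=[-1.5712]  x^+=[0.2273]  P^+=[0.0484]

H_jac[0,0] = 1.8987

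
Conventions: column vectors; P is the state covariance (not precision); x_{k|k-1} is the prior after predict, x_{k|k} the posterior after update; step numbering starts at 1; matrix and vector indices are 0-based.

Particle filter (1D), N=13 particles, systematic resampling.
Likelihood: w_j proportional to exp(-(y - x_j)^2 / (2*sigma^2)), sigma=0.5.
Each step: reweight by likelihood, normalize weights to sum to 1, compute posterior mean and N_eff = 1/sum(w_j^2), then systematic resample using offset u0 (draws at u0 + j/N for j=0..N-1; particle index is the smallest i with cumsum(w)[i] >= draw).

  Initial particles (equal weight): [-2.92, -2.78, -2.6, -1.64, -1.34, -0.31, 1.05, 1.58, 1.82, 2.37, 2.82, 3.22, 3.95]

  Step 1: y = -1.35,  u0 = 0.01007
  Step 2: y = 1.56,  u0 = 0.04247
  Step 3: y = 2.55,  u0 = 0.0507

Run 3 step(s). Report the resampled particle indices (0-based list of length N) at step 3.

step 1: w=[0.0036, 0.0083, 0.0217, 0.4168, 0.4930, 0.0567, 0.0000, 0.0000, 0.0000, 0.0000, 0.0000, 0.0000, 0.0000]  mean=-1.4515  Neff=2.3778  idx=[1, 3, 3, 3, 3, 3, 4, 4, 4, 4, 4, 4, 4]
step 2: w=[0.0000, 0.0036, 0.0036, 0.0036, 0.0036, 0.0036, 0.1403, 0.1403, 0.1403, 0.1403, 0.1403, 0.1403, 0.1403]  mean=-1.3454  Neff=7.2563  idx=[6, 6, 7, 7, 8, 8, 9, 10, 10, 11, 11, 12, 12]
step 3: w=[0.0769, 0.0769, 0.0769, 0.0769, 0.0769, 0.0769, 0.0769, 0.0769, 0.0769, 0.0769, 0.0769, 0.0769, 0.0769]  mean=-1.3400  Neff=13.0000  idx=[0, 1, 2, 3, 4, 5, 6, 7, 8, 9, 10, 11, 12]

resampled_idx = [0, 1, 2, 3, 4, 5, 6, 7, 8, 9, 10, 11, 12]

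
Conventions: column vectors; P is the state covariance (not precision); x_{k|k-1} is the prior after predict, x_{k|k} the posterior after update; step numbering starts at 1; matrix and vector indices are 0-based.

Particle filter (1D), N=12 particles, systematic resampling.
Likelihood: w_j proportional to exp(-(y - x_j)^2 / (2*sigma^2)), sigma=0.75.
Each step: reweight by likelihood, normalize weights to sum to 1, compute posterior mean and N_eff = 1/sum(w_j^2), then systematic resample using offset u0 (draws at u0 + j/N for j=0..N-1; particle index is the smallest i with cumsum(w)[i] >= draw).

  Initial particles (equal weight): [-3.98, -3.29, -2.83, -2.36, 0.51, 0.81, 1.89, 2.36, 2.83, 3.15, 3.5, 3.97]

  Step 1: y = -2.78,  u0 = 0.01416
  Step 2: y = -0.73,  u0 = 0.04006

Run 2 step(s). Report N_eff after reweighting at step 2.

step 1: w=[0.0951, 0.2714, 0.3412, 0.2923, 0.0000, 0.0000, 0.0000, 0.0000, 0.0000, 0.0000, 0.0000, 0.0000]  mean=-2.9267  Neff=3.5143  idx=[0, 1, 1, 1, 1, 2, 2, 2, 2, 3, 3, 3]
step 2: w=[0.0002, 0.0079, 0.0079, 0.0079, 0.0079, 0.0530, 0.0530, 0.0530, 0.0530, 0.2520, 0.2520, 0.2520]  mean=-2.4894  Neff=4.9497  idx=[5, 6, 8, 9, 9, 9, 10, 10, 10, 11, 11, 11]

N_eff = 4.9497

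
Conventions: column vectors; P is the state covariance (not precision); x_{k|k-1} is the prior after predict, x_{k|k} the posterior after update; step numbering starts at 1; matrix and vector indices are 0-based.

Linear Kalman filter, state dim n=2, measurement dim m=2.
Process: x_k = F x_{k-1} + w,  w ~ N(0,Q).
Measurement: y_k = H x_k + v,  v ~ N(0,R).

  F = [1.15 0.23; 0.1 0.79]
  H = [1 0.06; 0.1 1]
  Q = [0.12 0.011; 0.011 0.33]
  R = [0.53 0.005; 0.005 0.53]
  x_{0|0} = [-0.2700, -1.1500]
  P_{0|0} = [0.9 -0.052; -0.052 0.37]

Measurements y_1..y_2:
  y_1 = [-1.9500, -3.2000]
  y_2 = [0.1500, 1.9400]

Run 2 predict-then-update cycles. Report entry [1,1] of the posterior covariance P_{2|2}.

step 1: x^-=[-0.5750, -0.9355]  P^-=[1.3023 0.1333; 0.1333 0.5617]  S=[1.8503 0.3030; 0.3030 1.1314]  K=[0.7007 0.0452; 0.0073 0.5063]  nu=[-1.3189, -2.2070]  x^+=[-1.5990, -2.0626]  P^+=[0.3722 -0.0097; -0.0097 0.2693]
step 2: x^-=[-2.3133, -1.7893]  P^-=[0.6213 0.0937; 0.0937 0.5003]  S=[1.1644 0.1914; 0.1914 1.0552]  K=[0.5300 0.0515; 0.0277 0.4780]  nu=[2.5706, 3.9606]  x^+=[-0.7468, 0.1748]  P^+=[0.2810 0.0019; 0.0019 0.2533]

P_post[1,1] = 0.2533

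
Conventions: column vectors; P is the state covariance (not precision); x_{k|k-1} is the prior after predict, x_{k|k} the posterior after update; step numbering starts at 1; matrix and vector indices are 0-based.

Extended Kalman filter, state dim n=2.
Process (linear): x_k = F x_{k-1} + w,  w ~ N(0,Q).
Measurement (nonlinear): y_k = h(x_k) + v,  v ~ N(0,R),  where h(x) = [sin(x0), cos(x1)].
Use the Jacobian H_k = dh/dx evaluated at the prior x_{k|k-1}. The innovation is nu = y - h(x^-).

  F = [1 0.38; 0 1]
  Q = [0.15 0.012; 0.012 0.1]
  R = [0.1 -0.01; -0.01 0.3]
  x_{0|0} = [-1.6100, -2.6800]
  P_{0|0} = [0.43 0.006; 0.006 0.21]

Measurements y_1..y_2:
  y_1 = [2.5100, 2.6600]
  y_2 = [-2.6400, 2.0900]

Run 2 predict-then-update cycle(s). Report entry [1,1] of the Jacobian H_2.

H_jac[1,1] = 0.9863

step 1: x^-=[-2.6284, -2.6800]  P^-=[0.6149 0.0978; 0.0978 0.3100]  H_jac=[-0.8712 0.0000; 0.0000 0.4454]  S=[0.5667 -0.0479; -0.0479 0.3615]  K=[-0.9457 -0.0049; -0.1194 0.3661]  nu=[3.0010, 3.5553]  x^+=[-5.4840, -1.7366]  P^+=[0.1085 0.0179; 0.0179 0.2493]
step 2: x^-=[-6.1440, -1.7366]  P^-=[0.3081 0.1246; 0.1246 0.3493]  H_jac=[0.9903 0.0000; 0.0000 0.9863]  S=[0.4022 0.1117; 0.1117 0.6398]  K=[0.7413 0.0627; 0.1653 0.5096]  nu=[-2.7788, 2.2551]  x^+=[-8.0625, -1.0469]  P^+=[0.0742 0.0115; 0.0115 0.1533]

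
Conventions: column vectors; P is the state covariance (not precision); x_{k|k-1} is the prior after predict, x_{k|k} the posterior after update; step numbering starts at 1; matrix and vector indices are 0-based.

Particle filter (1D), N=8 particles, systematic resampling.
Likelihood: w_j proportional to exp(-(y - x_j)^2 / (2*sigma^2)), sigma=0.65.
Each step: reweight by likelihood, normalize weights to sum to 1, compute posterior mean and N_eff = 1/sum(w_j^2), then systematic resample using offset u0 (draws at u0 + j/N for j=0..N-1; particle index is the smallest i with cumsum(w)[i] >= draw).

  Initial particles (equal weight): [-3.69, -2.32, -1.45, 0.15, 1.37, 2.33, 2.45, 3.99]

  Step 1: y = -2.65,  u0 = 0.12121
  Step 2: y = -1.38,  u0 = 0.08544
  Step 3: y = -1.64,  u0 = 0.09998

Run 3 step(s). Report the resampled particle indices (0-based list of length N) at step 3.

resampled_idx = [1, 2, 3, 4, 5, 6, 7, 7]

step 1: w=[0.2076, 0.6565, 0.1359, 0.0001, 0.0000, 0.0000, 0.0000, 0.0000]  mean=-2.4861  Neff=2.0305  idx=[0, 1, 1, 1, 1, 1, 2, 2]
step 2: w=[0.0005, 0.0938, 0.0938, 0.0938, 0.0938, 0.0938, 0.2653, 0.2653]  mean=-1.8590  Neff=5.4128  idx=[1, 3, 4, 5, 6, 6, 7, 7]
step 3: w=[0.0941, 0.0941, 0.0941, 0.0941, 0.1559, 0.1559, 0.1559, 0.1559]  mean=-1.7775  Neff=7.5399  idx=[1, 2, 3, 4, 5, 6, 7, 7]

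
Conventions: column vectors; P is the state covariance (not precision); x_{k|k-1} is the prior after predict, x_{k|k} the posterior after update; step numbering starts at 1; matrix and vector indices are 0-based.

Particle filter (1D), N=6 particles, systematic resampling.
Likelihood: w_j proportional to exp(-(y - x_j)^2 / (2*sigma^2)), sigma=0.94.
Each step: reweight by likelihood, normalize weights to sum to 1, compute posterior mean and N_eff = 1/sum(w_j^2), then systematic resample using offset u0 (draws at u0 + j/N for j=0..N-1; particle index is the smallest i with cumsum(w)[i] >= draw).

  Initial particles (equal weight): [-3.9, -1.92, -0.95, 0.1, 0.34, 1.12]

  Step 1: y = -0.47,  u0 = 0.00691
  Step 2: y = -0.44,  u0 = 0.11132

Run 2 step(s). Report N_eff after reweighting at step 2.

N_eff = 5.5604

step 1: w=[0.0004, 0.1033, 0.2981, 0.2826, 0.2343, 0.0812]  mean=-0.2844  Neff=4.1512  idx=[1, 2, 2, 3, 3, 4]
step 2: w=[0.0655, 0.1953, 0.1953, 0.1918, 0.1918, 0.1603]  mean=-0.4039  Neff=5.5604  idx=[1, 2, 2, 3, 4, 5]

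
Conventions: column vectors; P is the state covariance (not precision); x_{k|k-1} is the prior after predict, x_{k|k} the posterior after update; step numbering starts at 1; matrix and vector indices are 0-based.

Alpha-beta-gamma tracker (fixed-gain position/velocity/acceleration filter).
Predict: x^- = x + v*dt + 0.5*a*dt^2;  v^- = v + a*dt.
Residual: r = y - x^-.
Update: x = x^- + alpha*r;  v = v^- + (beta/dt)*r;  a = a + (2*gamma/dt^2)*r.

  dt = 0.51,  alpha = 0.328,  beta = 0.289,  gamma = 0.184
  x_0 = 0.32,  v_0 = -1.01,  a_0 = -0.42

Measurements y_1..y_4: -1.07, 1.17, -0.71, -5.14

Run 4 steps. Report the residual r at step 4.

step 1: x_pred=-0.2497  r=-0.8203  x^+=-0.5188  v^+=-1.6890  a^+=-1.5806
step 2: x_pred=-1.5857  r=2.7557  x^+=-0.6818  v^+=-0.9335  a^+=2.3184
step 3: x_pred=-0.8564  r=0.1464  x^+=-0.8084  v^+=0.3318  a^+=2.5256
step 4: x_pred=-0.3107  r=-4.8293  x^+=-1.8947  v^+=-1.1167  a^+=-4.3071

resid = -4.8293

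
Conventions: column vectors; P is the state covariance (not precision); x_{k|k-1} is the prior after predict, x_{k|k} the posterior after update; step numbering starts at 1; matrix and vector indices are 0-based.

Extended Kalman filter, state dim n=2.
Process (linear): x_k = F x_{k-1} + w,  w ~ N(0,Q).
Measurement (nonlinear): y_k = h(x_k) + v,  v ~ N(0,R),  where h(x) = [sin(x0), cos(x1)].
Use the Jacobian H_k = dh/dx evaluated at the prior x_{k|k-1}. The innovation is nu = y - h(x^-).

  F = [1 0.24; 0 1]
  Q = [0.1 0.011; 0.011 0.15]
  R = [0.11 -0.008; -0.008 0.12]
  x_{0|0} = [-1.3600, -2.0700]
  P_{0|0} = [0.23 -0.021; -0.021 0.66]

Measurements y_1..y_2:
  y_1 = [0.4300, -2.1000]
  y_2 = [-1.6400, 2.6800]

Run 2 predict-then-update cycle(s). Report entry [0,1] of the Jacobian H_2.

H_jac[0,1] = 0.0000

step 1: x^-=[-1.8568, -2.0700]  P^-=[0.3579 0.1484; 0.1484 0.8100]  H_jac=[-0.2821 0.0000; 0.0000 0.8780]  S=[0.1385 -0.0448; -0.0448 0.7444]  K=[-0.6859 0.1338; 0.0066 0.9558]  nu=[1.3894, -1.6213]  x^+=[-3.0267, -3.6104]  P^+=[0.2712 0.0245; 0.0245 0.1306]
step 2: x^-=[-3.8932, -3.6104]  P^-=[0.3905 0.0669; 0.0669 0.2806]  H_jac=[-0.7306 0.0000; 0.0000 -0.4518]  S=[0.3184 0.0141; 0.0141 0.1773]  K=[-0.8916 -0.0997; -0.1222 -0.7054]  nu=[-2.3228, 3.5721]  x^+=[-2.1783, -5.8462]  P^+=[0.1331 0.0107; 0.0107 0.1852]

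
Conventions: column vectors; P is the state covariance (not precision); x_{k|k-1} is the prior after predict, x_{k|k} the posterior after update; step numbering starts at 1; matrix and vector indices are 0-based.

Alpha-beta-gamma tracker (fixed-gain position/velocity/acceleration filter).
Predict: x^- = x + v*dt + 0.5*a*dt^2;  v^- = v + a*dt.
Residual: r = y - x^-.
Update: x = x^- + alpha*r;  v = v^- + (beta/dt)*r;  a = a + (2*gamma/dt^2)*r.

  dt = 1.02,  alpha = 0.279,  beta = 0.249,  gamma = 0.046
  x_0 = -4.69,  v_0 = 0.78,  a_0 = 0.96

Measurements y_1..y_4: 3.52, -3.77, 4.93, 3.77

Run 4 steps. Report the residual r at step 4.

resid = -6.2358

step 1: x_pred=-3.3950  r=6.9150  x^+=-1.4657  v^+=3.4473  a^+=1.5715
step 2: x_pred=2.8680  r=-6.6380  x^+=1.0160  v^+=3.4297  a^+=0.9845
step 3: x_pred=5.0264  r=-0.0964  x^+=4.9995  v^+=4.4104  a^+=0.9760
step 4: x_pred=10.0058  r=-6.2358  x^+=8.2660  v^+=3.8836  a^+=0.4245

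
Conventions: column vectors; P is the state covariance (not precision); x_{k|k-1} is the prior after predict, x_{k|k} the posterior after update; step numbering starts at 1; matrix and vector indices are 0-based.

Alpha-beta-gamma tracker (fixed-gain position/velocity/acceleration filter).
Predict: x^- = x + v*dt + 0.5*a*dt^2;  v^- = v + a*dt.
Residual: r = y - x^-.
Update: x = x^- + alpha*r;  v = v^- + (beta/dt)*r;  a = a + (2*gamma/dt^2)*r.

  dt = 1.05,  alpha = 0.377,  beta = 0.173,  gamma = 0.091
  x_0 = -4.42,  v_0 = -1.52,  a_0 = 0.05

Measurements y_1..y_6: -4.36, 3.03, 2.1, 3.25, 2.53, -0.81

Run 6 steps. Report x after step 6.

x_post = 9.0159

step 1: x_pred=-5.9884  r=1.6284  x^+=-5.3745  v^+=-1.1992  a^+=0.3188
step 2: x_pred=-6.4579  r=9.4879  x^+=-2.8810  v^+=0.6988  a^+=1.8851
step 3: x_pred=-1.1081  r=3.2081  x^+=0.1014  v^+=3.2067  a^+=2.4147
step 4: x_pred=4.7995  r=-1.5495  x^+=4.2153  v^+=5.4868  a^+=2.1589
step 5: x_pred=11.1666  r=-8.6366  x^+=7.9106  v^+=6.3307  a^+=0.7332
step 6: x_pred=14.9619  r=-15.7719  x^+=9.0159  v^+=4.5019  a^+=-1.8705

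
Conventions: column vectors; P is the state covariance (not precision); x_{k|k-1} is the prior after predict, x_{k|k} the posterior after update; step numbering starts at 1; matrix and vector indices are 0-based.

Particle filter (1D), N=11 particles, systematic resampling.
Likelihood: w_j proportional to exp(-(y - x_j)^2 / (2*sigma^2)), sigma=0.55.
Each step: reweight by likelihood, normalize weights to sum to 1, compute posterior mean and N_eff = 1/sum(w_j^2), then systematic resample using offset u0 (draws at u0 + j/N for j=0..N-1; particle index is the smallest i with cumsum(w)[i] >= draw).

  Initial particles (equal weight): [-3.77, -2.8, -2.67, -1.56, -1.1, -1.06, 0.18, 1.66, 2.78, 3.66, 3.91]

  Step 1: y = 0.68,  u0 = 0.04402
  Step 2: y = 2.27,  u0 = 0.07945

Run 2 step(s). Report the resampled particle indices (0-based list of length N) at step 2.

resampled_idx = [8, 8, 8, 9, 9, 9, 9, 10, 10, 10, 10]

step 1: w=[0.0000, 0.0000, 0.0000, 0.0003, 0.0060, 0.0076, 0.7526, 0.2326, 0.0008, 0.0000, 0.0000]  mean=0.5086  Neff=1.6111  idx=[6, 6, 6, 6, 6, 6, 6, 6, 7, 7, 7]
step 2: w=[0.0004, 0.0004, 0.0004, 0.0004, 0.0004, 0.0004, 0.0004, 0.0004, 0.3321, 0.3321, 0.3321]  mean=1.6547  Neff=3.0217  idx=[8, 8, 8, 9, 9, 9, 9, 10, 10, 10, 10]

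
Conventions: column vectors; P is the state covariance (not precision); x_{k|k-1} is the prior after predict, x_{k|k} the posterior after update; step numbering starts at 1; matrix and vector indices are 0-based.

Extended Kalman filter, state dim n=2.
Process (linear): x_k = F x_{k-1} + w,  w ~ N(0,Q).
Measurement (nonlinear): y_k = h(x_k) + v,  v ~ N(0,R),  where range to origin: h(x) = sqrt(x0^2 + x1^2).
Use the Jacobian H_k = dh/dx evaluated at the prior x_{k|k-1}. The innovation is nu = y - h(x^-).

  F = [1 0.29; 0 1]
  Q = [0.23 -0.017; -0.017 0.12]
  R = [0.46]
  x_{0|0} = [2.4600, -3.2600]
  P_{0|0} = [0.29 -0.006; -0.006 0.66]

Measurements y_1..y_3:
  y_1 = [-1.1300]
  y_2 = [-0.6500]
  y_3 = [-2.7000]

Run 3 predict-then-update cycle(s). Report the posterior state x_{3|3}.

step 1: x^-=[1.5146, -3.2600]  P^-=[0.5720 0.1684; 0.1684 0.7800]  H_jac=[0.4213 -0.9069]  S=[1.0744]  K=[0.0822; -0.5924]  nu=[-4.7247]  x^+=[1.1263, -0.4613]  P^+=[0.5648 0.2207; 0.2207 0.4030]
step 2: x^-=[0.9925, -0.4613]  P^-=[0.9567 0.3206; 0.3206 0.5230]  H_jac=[0.9069 -0.4214]  S=[1.0946]  K=[0.6692; 0.0642]  nu=[-1.7445]  x^+=[-0.1748, -0.5733]  P^+=[0.4665 0.2735; 0.2735 0.5185]
step 3: x^-=[-0.3410, -0.5733]  P^-=[0.8988 0.4069; 0.4069 0.6385]  H_jac=[-0.5113 -0.8594]  S=[1.5241]  K=[-0.5309; -0.4965]  nu=[-3.3671]  x^+=[1.4467, 1.0986]  P^+=[0.4692 0.0051; 0.0051 0.2627]

x_post = [1.4467, 1.0986]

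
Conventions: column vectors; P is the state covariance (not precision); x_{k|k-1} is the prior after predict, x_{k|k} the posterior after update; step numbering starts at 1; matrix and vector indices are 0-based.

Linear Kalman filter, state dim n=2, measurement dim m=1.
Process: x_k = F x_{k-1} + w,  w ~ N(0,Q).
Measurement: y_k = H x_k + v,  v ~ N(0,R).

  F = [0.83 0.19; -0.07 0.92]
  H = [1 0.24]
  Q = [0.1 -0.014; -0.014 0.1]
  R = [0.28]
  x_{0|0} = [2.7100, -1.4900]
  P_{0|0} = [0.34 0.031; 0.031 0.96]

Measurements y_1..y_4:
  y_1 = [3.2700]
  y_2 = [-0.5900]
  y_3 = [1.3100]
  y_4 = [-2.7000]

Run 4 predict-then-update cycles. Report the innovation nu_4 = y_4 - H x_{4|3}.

step 1: x^-=[1.9662, -1.5605]  P^-=[0.3787 0.1573; 0.1573 0.9102]  S=[0.7866]  K=[0.5294; 0.4777]  nu=[1.6783]  x^+=[2.8547, -0.7588]  P^+=[0.1582 -0.0416; -0.0416 0.7307]
step 2: x^-=[2.2252, -0.8979]  P^-=[0.2222 0.0733; 0.0733 0.7246]  S=[0.5792]  K=[0.4141; 0.4268]  nu=[-2.5997]  x^+=[1.1486, -2.0076]  P^+=[0.1229 -0.0291; -0.0291 0.6191]
step 3: x^-=[0.5719, -1.9274]  P^-=[0.1979 0.0653; 0.0653 0.6283]  S=[0.5454]  K=[0.3915; 0.3962]  nu=[1.2006]  x^+=[1.0420, -1.4517]  P^+=[0.1143 -0.0193; -0.0193 0.5427]
step 4: x^-=[0.5890, -1.4085]  P^-=[0.1922 0.0597; 0.0597 0.5624]  S=[0.5333]  K=[0.3873; 0.3651]  nu=[-2.9510]  x^+=[-0.5539, -2.4860]  P^+=[0.1122 -0.0157; -0.0157 0.4913]

innov = [-2.9510]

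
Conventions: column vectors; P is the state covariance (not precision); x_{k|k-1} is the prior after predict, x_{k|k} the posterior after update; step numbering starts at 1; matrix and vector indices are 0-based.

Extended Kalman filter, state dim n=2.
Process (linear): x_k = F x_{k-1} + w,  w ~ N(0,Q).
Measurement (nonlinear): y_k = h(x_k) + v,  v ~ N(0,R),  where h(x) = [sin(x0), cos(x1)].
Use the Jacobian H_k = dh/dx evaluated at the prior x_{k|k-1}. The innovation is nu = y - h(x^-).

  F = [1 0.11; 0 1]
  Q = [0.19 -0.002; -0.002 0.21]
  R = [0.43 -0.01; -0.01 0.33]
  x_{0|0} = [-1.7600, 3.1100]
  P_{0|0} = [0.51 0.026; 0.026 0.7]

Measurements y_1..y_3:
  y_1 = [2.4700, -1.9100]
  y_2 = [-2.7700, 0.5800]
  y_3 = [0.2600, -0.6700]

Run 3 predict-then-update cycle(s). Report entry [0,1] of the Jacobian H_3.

H_jac[0,1] = 0.0000

step 1: x^-=[-1.4179, 3.1100]  P^-=[0.7142 0.1010; 0.1010 0.9100]  H_jac=[0.1523 0.0000; 0.0000 -0.0316]  S=[0.4466 -0.0105; -0.0105 0.3309]  K=[0.2435 -0.0019; 0.0324 -0.0858]  nu=[3.4583, -0.9105]  x^+=[-0.5739, 3.3003]  P^+=[0.6877 0.0972; 0.0972 0.9070]
step 2: x^-=[-0.2109, 3.3003]  P^-=[0.9101 0.1950; 0.1950 1.1170]  H_jac=[0.9778 0.0000; 0.0000 0.1581]  S=[1.3002 0.0201; 0.0201 0.3579]  K=[0.6837 0.0476; 0.1391 0.4855]  nu=[-2.5607, 1.5674]  x^+=[-1.8870, 3.7050]  P^+=[0.3002 0.0562; 0.0562 1.0048]
step 3: x^-=[-1.4794, 3.7050]  P^-=[0.5147 0.1647; 0.1647 1.2148]  H_jac=[0.0913 0.0000; 0.0000 0.5341]  S=[0.4343 -0.0020; -0.0020 0.6765]  K=[0.1087 0.1304; 0.0390 0.9592]  nu=[1.2558, 0.1754]  x^+=[-1.3200, 3.9222]  P^+=[0.4981 0.0785; 0.0785 0.5919]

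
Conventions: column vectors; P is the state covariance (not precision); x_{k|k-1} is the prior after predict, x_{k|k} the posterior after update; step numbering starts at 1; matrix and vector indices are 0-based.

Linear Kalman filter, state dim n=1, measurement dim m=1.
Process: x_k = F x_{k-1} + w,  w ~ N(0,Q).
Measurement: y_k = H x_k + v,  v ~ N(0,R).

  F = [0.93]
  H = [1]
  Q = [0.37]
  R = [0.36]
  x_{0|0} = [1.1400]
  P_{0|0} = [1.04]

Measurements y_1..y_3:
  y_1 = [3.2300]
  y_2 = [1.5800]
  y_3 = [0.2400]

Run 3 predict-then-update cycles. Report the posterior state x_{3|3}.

step 1: x^-=[1.0602]  P^-=[1.2695]  S=[1.6295]  K=[0.7791]  nu=[2.1698]  x^+=[2.7506]  P^+=[0.2805]
step 2: x^-=[2.5581]  P^-=[0.6126]  S=[0.9726]  K=[0.6298]  nu=[-0.9781]  x^+=[1.9420]  P^+=[0.2267]
step 3: x^-=[1.8061]  P^-=[0.5661]  S=[0.9261]  K=[0.6113]  nu=[-1.5661]  x^+=[0.8488]  P^+=[0.2201]

x_post = [0.8488]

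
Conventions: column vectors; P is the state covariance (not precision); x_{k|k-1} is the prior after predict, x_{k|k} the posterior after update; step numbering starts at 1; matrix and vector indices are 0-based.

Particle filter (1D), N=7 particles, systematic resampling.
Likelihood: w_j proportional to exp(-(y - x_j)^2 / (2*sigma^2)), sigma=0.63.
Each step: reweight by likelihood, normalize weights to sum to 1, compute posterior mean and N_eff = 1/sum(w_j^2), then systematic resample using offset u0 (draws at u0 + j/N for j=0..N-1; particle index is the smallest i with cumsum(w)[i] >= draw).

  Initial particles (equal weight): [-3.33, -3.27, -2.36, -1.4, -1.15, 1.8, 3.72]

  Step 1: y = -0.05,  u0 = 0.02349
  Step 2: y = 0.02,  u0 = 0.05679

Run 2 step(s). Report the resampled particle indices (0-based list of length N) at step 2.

step 1: w=[0.0000, 0.0000, 0.0036, 0.3023, 0.6538, 0.0403, 0.0000]  mean=-1.1112  Neff=1.9212  idx=[3, 3, 4, 4, 4, 4, 4]
step 2: w=[0.0752, 0.0752, 0.1699, 0.1699, 0.1699, 0.1699, 0.1699]  mean=-1.1876  Neff=6.4232  idx=[0, 2, 3, 3, 4, 5, 6]

resampled_idx = [0, 2, 3, 3, 4, 5, 6]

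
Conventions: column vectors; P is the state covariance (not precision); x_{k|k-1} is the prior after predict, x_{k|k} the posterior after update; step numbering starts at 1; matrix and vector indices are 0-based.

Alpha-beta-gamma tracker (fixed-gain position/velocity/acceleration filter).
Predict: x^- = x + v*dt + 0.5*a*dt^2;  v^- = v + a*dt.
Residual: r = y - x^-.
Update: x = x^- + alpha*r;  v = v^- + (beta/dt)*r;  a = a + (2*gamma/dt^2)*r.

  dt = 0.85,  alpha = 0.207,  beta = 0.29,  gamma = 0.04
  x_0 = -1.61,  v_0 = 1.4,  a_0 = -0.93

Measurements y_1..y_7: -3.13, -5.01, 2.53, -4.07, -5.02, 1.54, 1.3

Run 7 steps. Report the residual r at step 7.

resid = 5.9332

step 1: x_pred=-0.7560  r=-2.3740  x^+=-1.2474  v^+=-0.2005  a^+=-1.1929
step 2: x_pred=-1.8487  r=-3.1613  x^+=-2.5031  v^+=-2.2930  a^+=-1.5429
step 3: x_pred=-5.0095  r=7.5395  x^+=-3.4488  v^+=-1.0321  a^+=-0.7081
step 4: x_pred=-4.5819  r=0.5119  x^+=-4.4760  v^+=-1.4594  a^+=-0.6514
step 5: x_pred=-5.9517  r=0.9317  x^+=-5.7589  v^+=-1.6952  a^+=-0.5482
step 6: x_pred=-7.3978  r=8.9378  x^+=-5.5477  v^+=0.8882  a^+=0.4414
step 7: x_pred=-4.6332  r=5.9332  x^+=-3.4051  v^+=3.2877  a^+=1.0984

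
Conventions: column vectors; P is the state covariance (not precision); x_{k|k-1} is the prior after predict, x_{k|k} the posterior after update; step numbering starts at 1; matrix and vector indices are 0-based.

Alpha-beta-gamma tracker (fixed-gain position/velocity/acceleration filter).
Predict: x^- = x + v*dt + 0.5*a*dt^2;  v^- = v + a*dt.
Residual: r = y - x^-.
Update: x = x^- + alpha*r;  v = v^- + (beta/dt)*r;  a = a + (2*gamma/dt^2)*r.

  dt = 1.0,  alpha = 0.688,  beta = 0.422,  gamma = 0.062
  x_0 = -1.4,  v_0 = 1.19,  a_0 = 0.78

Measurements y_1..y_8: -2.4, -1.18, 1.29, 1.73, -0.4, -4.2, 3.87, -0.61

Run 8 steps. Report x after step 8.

x_post = 0.1619

step 1: x_pred=0.1800  r=-2.5800  x^+=-1.5950  v^+=0.8812  a^+=0.4601
step 2: x_pred=-0.4838  r=-0.6962  x^+=-0.9628  v^+=1.0475  a^+=0.3737
step 3: x_pred=0.2716  r=1.0184  x^+=0.9723  v^+=1.8510  a^+=0.5000
step 4: x_pred=3.0733  r=-1.3433  x^+=2.1491  v^+=1.7842  a^+=0.3335
step 5: x_pred=4.1000  r=-4.5000  x^+=1.0040  v^+=0.2186  a^+=-0.2245
step 6: x_pred=1.1104  r=-5.3104  x^+=-2.5432  v^+=-2.2469  a^+=-0.8830
step 7: x_pred=-5.2316  r=9.1016  x^+=1.0303  v^+=0.7109  a^+=0.2456
step 8: x_pred=1.8640  r=-2.4740  x^+=0.1619  v^+=-0.0875  a^+=-0.0612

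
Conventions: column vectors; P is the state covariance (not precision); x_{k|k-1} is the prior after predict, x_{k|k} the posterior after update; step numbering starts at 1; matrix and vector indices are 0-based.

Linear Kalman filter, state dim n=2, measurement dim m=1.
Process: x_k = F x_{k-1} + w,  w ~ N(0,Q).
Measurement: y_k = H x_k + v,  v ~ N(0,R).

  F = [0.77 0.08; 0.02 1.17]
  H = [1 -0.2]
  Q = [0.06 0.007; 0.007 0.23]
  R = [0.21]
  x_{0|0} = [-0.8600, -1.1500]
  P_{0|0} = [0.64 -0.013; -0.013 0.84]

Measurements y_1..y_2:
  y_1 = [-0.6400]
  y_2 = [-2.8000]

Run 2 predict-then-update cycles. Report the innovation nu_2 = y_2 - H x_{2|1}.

step 1: x^-=[-0.7542, -1.3627]  P^-=[0.4432 0.0837; 0.0837 1.3795]  S=[0.6749]  K=[0.6319; -0.2847]  nu=[-0.1583]  x^+=[-0.8543, -1.3176]  P^+=[0.1737 0.2052; 0.2052 1.3248]
step 2: x^-=[-0.7632, -1.5587]  P^-=[0.1968 0.3188; 0.3188 2.0532]  S=[0.3614]  K=[0.3680; -0.2540]  nu=[-2.3486]  x^+=[-1.6276, -0.9621]  P^+=[0.1478 0.3526; 0.3526 2.0299]

innov = [-2.3486]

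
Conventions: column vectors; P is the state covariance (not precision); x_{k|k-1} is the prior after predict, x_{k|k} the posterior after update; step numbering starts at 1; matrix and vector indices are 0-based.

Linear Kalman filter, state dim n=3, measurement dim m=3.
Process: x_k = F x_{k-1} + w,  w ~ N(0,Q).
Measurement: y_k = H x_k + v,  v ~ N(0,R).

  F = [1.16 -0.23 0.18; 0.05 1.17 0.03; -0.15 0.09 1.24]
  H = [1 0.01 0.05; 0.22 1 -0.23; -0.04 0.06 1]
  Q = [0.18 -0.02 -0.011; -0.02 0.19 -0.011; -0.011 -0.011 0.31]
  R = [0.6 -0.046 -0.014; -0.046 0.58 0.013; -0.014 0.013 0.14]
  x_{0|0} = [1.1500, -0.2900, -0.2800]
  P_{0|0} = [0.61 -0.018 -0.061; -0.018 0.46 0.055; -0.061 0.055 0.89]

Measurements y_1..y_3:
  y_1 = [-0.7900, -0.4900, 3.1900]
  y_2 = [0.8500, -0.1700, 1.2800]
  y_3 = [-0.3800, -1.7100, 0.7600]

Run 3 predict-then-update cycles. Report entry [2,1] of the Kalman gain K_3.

K[2,1] = -0.0461

step 1: x^-=[1.3503, -0.2902, -0.5458]  P^-=[1.0336 -0.1193 -0.0314; -0.1193 0.8236 0.1455; -0.0314 0.1455 1.7314]  S=[1.6326 0.0640 -0.0048; 0.0640 1.4290 -0.2054; -0.0048 -0.2054 1.8965]  K=[0.6294 0.0474 -0.0354; -0.0851 0.5622 0.1660; 0.0394 -0.0523 0.9126]  nu=[-2.1101, -0.6224, 3.8072]  x^+=[-0.1421, 0.1713, 2.8781]  P^+=[0.3765 -0.0831 0.0069; -0.0831 0.3521 0.0073; 0.0069 0.0073 0.1264]
step 2: x^-=[0.3138, 0.2797, 3.6055]  P^-=[0.7559 -0.2023 -0.0594; -0.2023 0.6639 0.0532; -0.0594 0.0532 0.5169]  S=[1.3473 -0.0662 -0.0886; -0.0662 1.2004 -0.0285; -0.0886 -0.0285 0.6726]  K=[0.5527 0.0100 -0.0780; -0.1082 0.5036 0.1573; 0.0244 -0.0458 0.7781]  nu=[0.3531, 0.3106, -2.3298]  x^+=[0.6939, 0.0313, 1.7872]  P^+=[0.3332 -0.0938 0.0004; -0.0938 0.3214 0.0071; 0.0004 0.0071 0.1076]
step 3: x^-=[1.1194, 0.1249, 2.1149]  P^-=[0.6985 -0.2114 -0.0659; -0.2114 0.6204 0.0507; -0.0659 0.0507 0.4895]  S=[1.2890 -0.0868 -0.0948; -0.0868 1.1504 -0.0280; -0.0948 -0.0280 0.6452]  K=[0.5313 0.0010 -0.0870; -0.1133 0.4839 0.1537; 0.0217 -0.0461 0.7686]  nu=[-1.6064, -1.5948, -1.3176]  x^+=[0.3790, -0.6671, 1.1408]  P^+=[0.3210 -0.0959 -0.0010; -0.0959 0.3105 0.0069; -0.0010 0.0069 0.1062]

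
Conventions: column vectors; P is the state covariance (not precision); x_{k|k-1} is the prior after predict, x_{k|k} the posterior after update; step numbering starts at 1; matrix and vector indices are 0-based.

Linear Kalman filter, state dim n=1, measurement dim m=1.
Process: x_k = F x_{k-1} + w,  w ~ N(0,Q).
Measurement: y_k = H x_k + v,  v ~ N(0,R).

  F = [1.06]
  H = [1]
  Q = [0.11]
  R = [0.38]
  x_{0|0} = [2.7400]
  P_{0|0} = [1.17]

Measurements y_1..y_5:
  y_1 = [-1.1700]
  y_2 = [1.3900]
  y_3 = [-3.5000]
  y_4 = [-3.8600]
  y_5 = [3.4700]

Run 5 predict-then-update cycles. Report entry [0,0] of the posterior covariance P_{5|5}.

P_post[0,0] = 0.1684

step 1: x^-=[2.9044]  P^-=[1.4246]  S=[1.8046]  K=[0.7894]  nu=[-4.0744]  x^+=[-0.3120]  P^+=[0.3000]
step 2: x^-=[-0.3308]  P^-=[0.4471]  S=[0.8271]  K=[0.5405]  nu=[1.7208]  x^+=[0.5994]  P^+=[0.2054]
step 3: x^-=[0.6353]  P^-=[0.3408]  S=[0.7208]  K=[0.4728]  nu=[-4.1353]  x^+=[-1.3199]  P^+=[0.1797]
step 4: x^-=[-1.3991]  P^-=[0.3119]  S=[0.6919]  K=[0.4508]  nu=[-2.4609]  x^+=[-2.5084]  P^+=[0.1713]
step 5: x^-=[-2.6589]  P^-=[0.3025]  S=[0.6825]  K=[0.4432]  nu=[6.1289]  x^+=[0.0574]  P^+=[0.1684]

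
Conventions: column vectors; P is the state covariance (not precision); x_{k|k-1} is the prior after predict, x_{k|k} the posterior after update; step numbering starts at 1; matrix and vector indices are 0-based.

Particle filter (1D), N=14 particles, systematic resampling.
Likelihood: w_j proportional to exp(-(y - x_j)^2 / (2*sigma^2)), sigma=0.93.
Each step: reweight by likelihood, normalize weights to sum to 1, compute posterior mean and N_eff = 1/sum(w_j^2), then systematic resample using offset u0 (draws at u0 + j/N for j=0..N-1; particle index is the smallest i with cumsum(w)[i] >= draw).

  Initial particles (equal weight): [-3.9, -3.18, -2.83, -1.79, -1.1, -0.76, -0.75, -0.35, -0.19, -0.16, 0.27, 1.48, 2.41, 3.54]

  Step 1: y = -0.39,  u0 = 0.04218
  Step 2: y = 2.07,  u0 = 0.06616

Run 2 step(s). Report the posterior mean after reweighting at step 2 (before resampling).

post_mean = -0.0192

step 1: w=[0.0001, 0.0016, 0.0047, 0.0471, 0.1094, 0.1352, 0.1358, 0.1462, 0.1430, 0.1420, 0.1138, 0.0194, 0.0016, 0.0000]  mean=-0.4660  Neff=7.9196  idx=[3, 4, 5, 5, 6, 6, 7, 7, 8, 8, 9, 9, 10, 10]
step 2: w=[0.0003, 0.0047, 0.0154, 0.0154, 0.0159, 0.0159, 0.0533, 0.0533, 0.0822, 0.0822, 0.0888, 0.0888, 0.2419, 0.2419]  mean=-0.0192  Neff=6.5344  idx=[5, 7, 8, 9, 10, 10, 11, 12, 12, 12, 13, 13, 13, 13]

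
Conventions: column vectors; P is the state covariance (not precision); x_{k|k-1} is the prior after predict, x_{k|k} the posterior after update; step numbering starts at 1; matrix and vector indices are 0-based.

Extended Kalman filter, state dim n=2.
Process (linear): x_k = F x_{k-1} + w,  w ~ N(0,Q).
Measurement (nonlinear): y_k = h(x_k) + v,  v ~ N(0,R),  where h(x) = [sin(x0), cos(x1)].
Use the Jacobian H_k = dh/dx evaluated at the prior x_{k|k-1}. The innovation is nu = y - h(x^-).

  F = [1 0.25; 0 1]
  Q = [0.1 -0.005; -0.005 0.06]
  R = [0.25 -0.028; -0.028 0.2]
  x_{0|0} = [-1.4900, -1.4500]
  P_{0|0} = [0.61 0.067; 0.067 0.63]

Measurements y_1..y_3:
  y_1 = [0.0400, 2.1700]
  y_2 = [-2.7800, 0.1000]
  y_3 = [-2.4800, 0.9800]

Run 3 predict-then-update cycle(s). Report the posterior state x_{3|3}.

x_post = [-1.7793, 0.3433]

step 1: x^-=[-1.8525, -1.4500]  P^-=[0.7829 0.2195; 0.2195 0.6900]  H_jac=[-0.2780 0.0000; 0.0000 0.9927]  S=[0.3105 -0.0886; -0.0886 0.8800]  K=[-0.6489 0.1823; 0.0263 0.7810]  nu=[1.0006, 2.0495]  x^+=[-2.1282, 0.1770]  P^+=[0.6019 0.0550; 0.0550 0.1566]
step 2: x^-=[-2.0839, 0.1770]  P^-=[0.7392 0.0892; 0.0892 0.2166]  H_jac=[-0.4909 0.0000; 0.0000 -0.1761]  S=[0.4281 -0.0203; -0.0203 0.2067]  K=[-0.8552 -0.1599; -0.1115 -0.1955]  nu=[-1.9088, -0.8844]  x^+=[-0.3102, 0.5628]  P^+=[0.4264 0.0456; 0.0456 0.2043]
step 3: x^-=[-0.1695, 0.5628]  P^-=[0.5620 0.0917; 0.0917 0.2643]  H_jac=[0.9857 0.0000; 0.0000 -0.5336]  S=[0.7960 -0.0762; -0.0762 0.2752]  K=[0.6974 0.0154; 0.0663 -0.4940]  nu=[-2.3113, 0.1342]  x^+=[-1.7793, 0.3433]  P^+=[0.1764 0.0308; 0.0308 0.1886]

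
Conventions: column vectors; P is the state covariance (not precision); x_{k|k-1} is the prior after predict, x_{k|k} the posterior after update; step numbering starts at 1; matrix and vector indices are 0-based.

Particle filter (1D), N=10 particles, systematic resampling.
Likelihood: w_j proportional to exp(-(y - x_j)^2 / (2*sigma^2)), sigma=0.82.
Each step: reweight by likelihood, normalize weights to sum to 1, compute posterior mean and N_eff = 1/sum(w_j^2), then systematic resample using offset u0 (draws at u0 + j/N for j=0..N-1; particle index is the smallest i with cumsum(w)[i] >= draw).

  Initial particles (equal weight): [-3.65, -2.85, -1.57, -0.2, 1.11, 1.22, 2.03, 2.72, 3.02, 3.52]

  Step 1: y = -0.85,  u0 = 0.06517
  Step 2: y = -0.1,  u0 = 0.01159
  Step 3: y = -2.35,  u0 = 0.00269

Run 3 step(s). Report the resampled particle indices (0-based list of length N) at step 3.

step 1: w=[0.0019, 0.0326, 0.4344, 0.4666, 0.0367, 0.0264, 0.0013, 0.0000, 0.0000, 0.0000]  mean=-0.7994  Neff=2.4418  idx=[2, 2, 2, 2, 2, 3, 3, 3, 3, 4]
step 2: w=[0.0378, 0.0378, 0.0378, 0.0378, 0.0378, 0.1869, 0.1869, 0.1869, 0.1869, 0.0634]  mean=-0.3756  Neff=6.6251  idx=[0, 2, 5, 5, 6, 6, 7, 7, 8, 8]
step 3: w=[0.4159, 0.4159, 0.0210, 0.0210, 0.0210, 0.0210, 0.0210, 0.0210, 0.0210, 0.0210]  mean=-1.3396  Neff=2.8612  idx=[0, 0, 0, 0, 0, 1, 1, 1, 1, 5]

resampled_idx = [0, 0, 0, 0, 0, 1, 1, 1, 1, 5]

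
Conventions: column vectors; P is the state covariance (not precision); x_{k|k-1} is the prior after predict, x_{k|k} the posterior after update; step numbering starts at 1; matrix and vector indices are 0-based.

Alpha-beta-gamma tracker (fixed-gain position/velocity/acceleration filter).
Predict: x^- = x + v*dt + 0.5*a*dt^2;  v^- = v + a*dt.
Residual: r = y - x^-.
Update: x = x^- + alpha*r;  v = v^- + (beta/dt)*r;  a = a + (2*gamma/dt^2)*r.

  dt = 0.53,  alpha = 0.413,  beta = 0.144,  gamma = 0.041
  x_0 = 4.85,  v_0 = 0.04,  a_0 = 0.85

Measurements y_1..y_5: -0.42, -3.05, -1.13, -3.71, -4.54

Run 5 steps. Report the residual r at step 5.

resid = 2.0798

step 1: x_pred=4.9906  r=-5.4106  x^+=2.7560  v^+=-0.9795  a^+=-0.7295
step 2: x_pred=2.1344  r=-5.1844  x^+=-0.0068  v^+=-2.7747  a^+=-2.2429
step 3: x_pred=-1.7924  r=0.6624  x^+=-1.5188  v^+=-3.7835  a^+=-2.0495
step 4: x_pred=-3.8119  r=0.1019  x^+=-3.7698  v^+=-4.8420  a^+=-2.0198
step 5: x_pred=-6.6198  r=2.0798  x^+=-5.7608  v^+=-5.3474  a^+=-1.4126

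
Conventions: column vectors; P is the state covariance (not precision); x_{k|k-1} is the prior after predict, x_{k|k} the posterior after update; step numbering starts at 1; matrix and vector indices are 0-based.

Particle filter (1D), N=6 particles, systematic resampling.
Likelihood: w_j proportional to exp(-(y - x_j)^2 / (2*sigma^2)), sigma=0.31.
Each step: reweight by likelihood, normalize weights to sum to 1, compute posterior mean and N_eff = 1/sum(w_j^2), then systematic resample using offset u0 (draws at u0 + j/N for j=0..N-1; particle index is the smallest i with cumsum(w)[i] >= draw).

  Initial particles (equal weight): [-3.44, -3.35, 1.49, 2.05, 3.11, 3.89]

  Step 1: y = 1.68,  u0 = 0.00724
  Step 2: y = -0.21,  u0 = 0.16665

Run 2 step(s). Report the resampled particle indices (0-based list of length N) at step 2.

resampled_idx = [0, 1, 1, 2, 3, 3]

step 1: w=[0.0000, 0.0000, 0.6282, 0.3718, 0.0000, 0.0000]  mean=1.6982  Neff=1.8767  idx=[2, 2, 2, 2, 3, 3]
step 2: w=[0.2500, 0.2500, 0.2500, 0.2500, 0.0000, 0.0000]  mean=1.4900  Neff=4.0000  idx=[0, 1, 1, 2, 3, 3]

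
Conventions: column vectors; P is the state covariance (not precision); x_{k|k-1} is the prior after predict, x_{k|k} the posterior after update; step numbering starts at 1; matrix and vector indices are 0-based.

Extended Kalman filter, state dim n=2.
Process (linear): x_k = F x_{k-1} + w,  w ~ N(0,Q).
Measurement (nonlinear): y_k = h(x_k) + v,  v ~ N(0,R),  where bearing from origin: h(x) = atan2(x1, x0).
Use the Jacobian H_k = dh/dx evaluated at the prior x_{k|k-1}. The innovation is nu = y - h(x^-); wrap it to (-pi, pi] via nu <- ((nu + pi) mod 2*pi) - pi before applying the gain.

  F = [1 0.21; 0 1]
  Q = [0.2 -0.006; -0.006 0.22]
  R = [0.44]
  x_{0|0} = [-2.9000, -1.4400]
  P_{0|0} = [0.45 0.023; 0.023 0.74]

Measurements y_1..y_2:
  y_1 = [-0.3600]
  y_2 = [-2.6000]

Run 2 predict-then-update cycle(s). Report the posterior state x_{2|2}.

step 1: x^-=[-3.2024, -1.4400]  P^-=[0.6923 0.1724; 0.1724 0.9600]  H_jac=[0.1168 -0.2597]  S=[0.5038]  K=[0.0716; -0.4550]  nu=[2.3590]  x^+=[-3.0334, -2.5134]  P^+=[0.6897 0.1888; 0.1888 0.8557]
step 2: x^-=[-3.5613, -2.5134]  P^-=[1.0067 0.3625; 0.3625 1.0757]  H_jac=[0.1323 -0.1874]  S=[0.4774]  K=[0.1366; -0.3219]  nu=[-0.0730]  x^+=[-3.5712, -2.4899]  P^+=[0.9978 0.3835; 0.3835 1.0262]

x_post = [-3.5712, -2.4899]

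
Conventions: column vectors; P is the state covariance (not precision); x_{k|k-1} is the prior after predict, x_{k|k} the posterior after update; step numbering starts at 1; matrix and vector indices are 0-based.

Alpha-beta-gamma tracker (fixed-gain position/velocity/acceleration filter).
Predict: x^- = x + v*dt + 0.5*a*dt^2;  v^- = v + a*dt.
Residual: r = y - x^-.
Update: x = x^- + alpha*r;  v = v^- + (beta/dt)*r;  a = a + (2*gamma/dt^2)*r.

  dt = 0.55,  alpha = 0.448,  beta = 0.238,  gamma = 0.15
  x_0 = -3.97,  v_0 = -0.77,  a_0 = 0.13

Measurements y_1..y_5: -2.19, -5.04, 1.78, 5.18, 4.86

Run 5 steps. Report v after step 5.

v_post = 11.0957

step 1: x_pred=-4.3738  r=2.1838  x^+=-3.3955  v^+=0.2465  a^+=2.2958
step 2: x_pred=-2.9127  r=-2.1273  x^+=-3.8657  v^+=0.5886  a^+=0.1860
step 3: x_pred=-3.5138  r=5.2938  x^+=-1.1422  v^+=2.9817  a^+=5.4361
step 4: x_pred=1.3200  r=3.8600  x^+=3.0493  v^+=7.6419  a^+=9.2642
step 5: x_pred=8.6535  r=-3.7935  x^+=6.9540  v^+=11.0957  a^+=5.5020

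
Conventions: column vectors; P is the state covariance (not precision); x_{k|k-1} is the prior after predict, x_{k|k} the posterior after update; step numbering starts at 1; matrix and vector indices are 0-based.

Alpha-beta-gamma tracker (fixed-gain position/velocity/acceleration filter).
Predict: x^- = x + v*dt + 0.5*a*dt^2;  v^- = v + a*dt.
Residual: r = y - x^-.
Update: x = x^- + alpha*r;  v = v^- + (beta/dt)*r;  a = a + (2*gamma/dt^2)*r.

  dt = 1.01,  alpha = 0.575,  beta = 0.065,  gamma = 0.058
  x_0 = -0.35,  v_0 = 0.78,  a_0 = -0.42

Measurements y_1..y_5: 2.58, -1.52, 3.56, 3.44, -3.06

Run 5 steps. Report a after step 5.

a_post = -0.5682

step 1: x_pred=0.2236  r=2.3564  x^+=1.5785  v^+=0.5075  a^+=-0.1520
step 2: x_pred=2.0135  r=-3.5335  x^+=-0.0183  v^+=0.1265  a^+=-0.5539
step 3: x_pred=-0.1730  r=3.7330  x^+=1.9735  v^+=-0.1927  a^+=-0.1294
step 4: x_pred=1.7129  r=1.7271  x^+=2.7060  v^+=-0.2122  a^+=0.0670
step 5: x_pred=2.5259  r=-5.5859  x^+=-0.6860  v^+=-0.5039  a^+=-0.5682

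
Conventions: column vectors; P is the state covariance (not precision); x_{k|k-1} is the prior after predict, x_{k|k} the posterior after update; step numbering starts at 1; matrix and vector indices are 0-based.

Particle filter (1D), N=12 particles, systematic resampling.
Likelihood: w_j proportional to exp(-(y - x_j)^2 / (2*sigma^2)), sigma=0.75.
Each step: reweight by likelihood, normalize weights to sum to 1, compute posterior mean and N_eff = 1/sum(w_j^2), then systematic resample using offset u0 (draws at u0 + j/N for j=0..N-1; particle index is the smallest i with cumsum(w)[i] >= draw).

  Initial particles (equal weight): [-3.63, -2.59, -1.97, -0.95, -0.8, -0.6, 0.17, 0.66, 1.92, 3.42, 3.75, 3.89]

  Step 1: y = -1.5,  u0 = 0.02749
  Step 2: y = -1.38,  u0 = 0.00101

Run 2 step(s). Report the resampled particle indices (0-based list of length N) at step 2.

resampled_idx = [0, 2, 3, 3, 4, 5, 6, 7, 8, 8, 9, 10]

step 1: w=[0.0056, 0.1092, 0.2580, 0.2400, 0.2031, 0.1528, 0.0263, 0.0050, 0.0000, 0.0000, 0.0000, 0.0000]  mean=-1.2857  Neff=4.9642  idx=[1, 1, 2, 2, 2, 3, 3, 3, 4, 4, 5, 5]
step 2: w=[0.0343, 0.0343, 0.0924, 0.0924, 0.0924, 0.1069, 0.1069, 0.1069, 0.0934, 0.0934, 0.0733, 0.0733]  mean=-1.2659  Neff=11.0547  idx=[0, 2, 3, 3, 4, 5, 6, 7, 8, 8, 9, 10]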